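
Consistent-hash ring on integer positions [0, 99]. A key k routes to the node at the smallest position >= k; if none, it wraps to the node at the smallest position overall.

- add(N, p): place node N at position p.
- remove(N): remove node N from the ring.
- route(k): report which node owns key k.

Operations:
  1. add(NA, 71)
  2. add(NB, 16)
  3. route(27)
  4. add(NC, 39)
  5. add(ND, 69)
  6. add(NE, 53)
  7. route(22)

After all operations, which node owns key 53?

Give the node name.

Op 1: add NA@71 -> ring=[71:NA]
Op 2: add NB@16 -> ring=[16:NB,71:NA]
Op 3: route key 27: smallest pos >= 27 is 71 -> NA
Op 4: add NC@39 -> ring=[16:NB,39:NC,71:NA]
Op 5: add ND@69 -> ring=[16:NB,39:NC,69:ND,71:NA]
Op 6: add NE@53 -> ring=[16:NB,39:NC,53:NE,69:ND,71:NA]
Op 7: route key 22: smallest pos >= 22 is 39 -> NC
Final route key 53: smallest pos >= 53 is 53 -> NE

Answer: NE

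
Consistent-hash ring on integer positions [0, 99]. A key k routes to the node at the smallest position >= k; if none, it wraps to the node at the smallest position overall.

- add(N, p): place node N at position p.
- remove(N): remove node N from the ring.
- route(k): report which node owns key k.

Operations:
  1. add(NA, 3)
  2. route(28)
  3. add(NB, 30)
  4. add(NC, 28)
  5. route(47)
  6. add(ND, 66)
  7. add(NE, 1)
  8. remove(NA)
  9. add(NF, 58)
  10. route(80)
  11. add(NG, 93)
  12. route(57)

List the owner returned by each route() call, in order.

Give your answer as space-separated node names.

Op 1: add NA@3 -> ring=[3:NA]
Op 2: route key 28: none >= 28, wrap to smallest pos 3 -> NA
Op 3: add NB@30 -> ring=[3:NA,30:NB]
Op 4: add NC@28 -> ring=[3:NA,28:NC,30:NB]
Op 5: route key 47: none >= 47, wrap to smallest pos 3 -> NA
Op 6: add ND@66 -> ring=[3:NA,28:NC,30:NB,66:ND]
Op 7: add NE@1 -> ring=[1:NE,3:NA,28:NC,30:NB,66:ND]
Op 8: remove NA -> ring=[1:NE,28:NC,30:NB,66:ND]
Op 9: add NF@58 -> ring=[1:NE,28:NC,30:NB,58:NF,66:ND]
Op 10: route key 80: none >= 80, wrap to smallest pos 1 -> NE
Op 11: add NG@93 -> ring=[1:NE,28:NC,30:NB,58:NF,66:ND,93:NG]
Op 12: route key 57: smallest pos >= 57 is 58 -> NF

Answer: NA NA NE NF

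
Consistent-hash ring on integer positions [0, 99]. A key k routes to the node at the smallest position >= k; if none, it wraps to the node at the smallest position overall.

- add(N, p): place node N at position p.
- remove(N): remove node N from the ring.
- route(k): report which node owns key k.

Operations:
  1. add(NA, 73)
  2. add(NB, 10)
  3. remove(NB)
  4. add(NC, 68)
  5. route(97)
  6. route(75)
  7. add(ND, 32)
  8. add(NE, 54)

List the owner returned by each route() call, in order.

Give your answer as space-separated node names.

Answer: NC NC

Derivation:
Op 1: add NA@73 -> ring=[73:NA]
Op 2: add NB@10 -> ring=[10:NB,73:NA]
Op 3: remove NB -> ring=[73:NA]
Op 4: add NC@68 -> ring=[68:NC,73:NA]
Op 5: route key 97: none >= 97, wrap to smallest pos 68 -> NC
Op 6: route key 75: none >= 75, wrap to smallest pos 68 -> NC
Op 7: add ND@32 -> ring=[32:ND,68:NC,73:NA]
Op 8: add NE@54 -> ring=[32:ND,54:NE,68:NC,73:NA]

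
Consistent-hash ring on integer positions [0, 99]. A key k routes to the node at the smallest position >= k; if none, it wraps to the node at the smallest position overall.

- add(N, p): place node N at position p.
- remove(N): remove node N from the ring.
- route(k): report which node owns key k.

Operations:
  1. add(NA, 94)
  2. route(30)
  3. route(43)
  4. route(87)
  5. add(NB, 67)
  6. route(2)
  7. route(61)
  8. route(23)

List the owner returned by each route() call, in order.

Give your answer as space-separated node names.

Answer: NA NA NA NB NB NB

Derivation:
Op 1: add NA@94 -> ring=[94:NA]
Op 2: route key 30: smallest pos >= 30 is 94 -> NA
Op 3: route key 43: smallest pos >= 43 is 94 -> NA
Op 4: route key 87: smallest pos >= 87 is 94 -> NA
Op 5: add NB@67 -> ring=[67:NB,94:NA]
Op 6: route key 2: smallest pos >= 2 is 67 -> NB
Op 7: route key 61: smallest pos >= 61 is 67 -> NB
Op 8: route key 23: smallest pos >= 23 is 67 -> NB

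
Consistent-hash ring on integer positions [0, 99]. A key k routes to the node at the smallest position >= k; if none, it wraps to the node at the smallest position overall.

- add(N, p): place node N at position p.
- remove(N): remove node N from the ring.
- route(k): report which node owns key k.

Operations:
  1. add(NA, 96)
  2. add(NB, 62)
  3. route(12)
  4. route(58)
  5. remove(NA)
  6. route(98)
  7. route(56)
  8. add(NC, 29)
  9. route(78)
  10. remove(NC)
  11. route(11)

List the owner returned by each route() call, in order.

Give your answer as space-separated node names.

Op 1: add NA@96 -> ring=[96:NA]
Op 2: add NB@62 -> ring=[62:NB,96:NA]
Op 3: route key 12: smallest pos >= 12 is 62 -> NB
Op 4: route key 58: smallest pos >= 58 is 62 -> NB
Op 5: remove NA -> ring=[62:NB]
Op 6: route key 98: none >= 98, wrap to smallest pos 62 -> NB
Op 7: route key 56: smallest pos >= 56 is 62 -> NB
Op 8: add NC@29 -> ring=[29:NC,62:NB]
Op 9: route key 78: none >= 78, wrap to smallest pos 29 -> NC
Op 10: remove NC -> ring=[62:NB]
Op 11: route key 11: smallest pos >= 11 is 62 -> NB

Answer: NB NB NB NB NC NB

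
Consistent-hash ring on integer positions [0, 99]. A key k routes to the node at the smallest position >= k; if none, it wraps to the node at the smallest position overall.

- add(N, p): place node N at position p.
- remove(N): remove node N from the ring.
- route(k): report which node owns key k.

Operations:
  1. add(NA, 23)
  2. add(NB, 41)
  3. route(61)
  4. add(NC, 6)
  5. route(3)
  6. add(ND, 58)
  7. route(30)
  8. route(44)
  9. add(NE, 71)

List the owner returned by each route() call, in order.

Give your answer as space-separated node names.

Answer: NA NC NB ND

Derivation:
Op 1: add NA@23 -> ring=[23:NA]
Op 2: add NB@41 -> ring=[23:NA,41:NB]
Op 3: route key 61: none >= 61, wrap to smallest pos 23 -> NA
Op 4: add NC@6 -> ring=[6:NC,23:NA,41:NB]
Op 5: route key 3: smallest pos >= 3 is 6 -> NC
Op 6: add ND@58 -> ring=[6:NC,23:NA,41:NB,58:ND]
Op 7: route key 30: smallest pos >= 30 is 41 -> NB
Op 8: route key 44: smallest pos >= 44 is 58 -> ND
Op 9: add NE@71 -> ring=[6:NC,23:NA,41:NB,58:ND,71:NE]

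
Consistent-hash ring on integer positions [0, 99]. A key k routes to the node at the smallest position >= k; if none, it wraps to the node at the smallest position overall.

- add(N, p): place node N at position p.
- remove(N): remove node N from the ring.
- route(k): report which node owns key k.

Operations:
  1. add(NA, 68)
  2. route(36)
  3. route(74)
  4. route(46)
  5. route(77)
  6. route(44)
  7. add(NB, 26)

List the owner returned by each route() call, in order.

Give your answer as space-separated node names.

Op 1: add NA@68 -> ring=[68:NA]
Op 2: route key 36: smallest pos >= 36 is 68 -> NA
Op 3: route key 74: none >= 74, wrap to smallest pos 68 -> NA
Op 4: route key 46: smallest pos >= 46 is 68 -> NA
Op 5: route key 77: none >= 77, wrap to smallest pos 68 -> NA
Op 6: route key 44: smallest pos >= 44 is 68 -> NA
Op 7: add NB@26 -> ring=[26:NB,68:NA]

Answer: NA NA NA NA NA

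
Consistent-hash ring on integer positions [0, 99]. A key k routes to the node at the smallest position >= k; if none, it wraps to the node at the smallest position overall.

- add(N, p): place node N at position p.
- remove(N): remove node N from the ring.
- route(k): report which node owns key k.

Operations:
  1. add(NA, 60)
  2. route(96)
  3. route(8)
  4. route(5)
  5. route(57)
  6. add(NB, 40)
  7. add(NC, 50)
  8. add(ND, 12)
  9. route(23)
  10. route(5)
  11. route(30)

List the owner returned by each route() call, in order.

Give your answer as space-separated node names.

Answer: NA NA NA NA NB ND NB

Derivation:
Op 1: add NA@60 -> ring=[60:NA]
Op 2: route key 96: none >= 96, wrap to smallest pos 60 -> NA
Op 3: route key 8: smallest pos >= 8 is 60 -> NA
Op 4: route key 5: smallest pos >= 5 is 60 -> NA
Op 5: route key 57: smallest pos >= 57 is 60 -> NA
Op 6: add NB@40 -> ring=[40:NB,60:NA]
Op 7: add NC@50 -> ring=[40:NB,50:NC,60:NA]
Op 8: add ND@12 -> ring=[12:ND,40:NB,50:NC,60:NA]
Op 9: route key 23: smallest pos >= 23 is 40 -> NB
Op 10: route key 5: smallest pos >= 5 is 12 -> ND
Op 11: route key 30: smallest pos >= 30 is 40 -> NB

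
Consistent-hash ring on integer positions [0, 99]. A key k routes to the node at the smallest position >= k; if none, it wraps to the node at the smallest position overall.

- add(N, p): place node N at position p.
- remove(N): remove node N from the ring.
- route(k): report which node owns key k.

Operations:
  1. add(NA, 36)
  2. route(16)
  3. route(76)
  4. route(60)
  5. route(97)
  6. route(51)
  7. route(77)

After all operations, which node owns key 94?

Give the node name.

Answer: NA

Derivation:
Op 1: add NA@36 -> ring=[36:NA]
Op 2: route key 16: smallest pos >= 16 is 36 -> NA
Op 3: route key 76: none >= 76, wrap to smallest pos 36 -> NA
Op 4: route key 60: none >= 60, wrap to smallest pos 36 -> NA
Op 5: route key 97: none >= 97, wrap to smallest pos 36 -> NA
Op 6: route key 51: none >= 51, wrap to smallest pos 36 -> NA
Op 7: route key 77: none >= 77, wrap to smallest pos 36 -> NA
Final route key 94: none >= 94, wrap to smallest pos 36 -> NA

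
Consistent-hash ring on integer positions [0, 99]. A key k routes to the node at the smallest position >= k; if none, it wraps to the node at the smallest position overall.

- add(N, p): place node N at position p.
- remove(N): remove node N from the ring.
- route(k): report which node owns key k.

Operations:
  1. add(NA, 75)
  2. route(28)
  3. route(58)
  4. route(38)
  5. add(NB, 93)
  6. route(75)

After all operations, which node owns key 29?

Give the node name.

Answer: NA

Derivation:
Op 1: add NA@75 -> ring=[75:NA]
Op 2: route key 28: smallest pos >= 28 is 75 -> NA
Op 3: route key 58: smallest pos >= 58 is 75 -> NA
Op 4: route key 38: smallest pos >= 38 is 75 -> NA
Op 5: add NB@93 -> ring=[75:NA,93:NB]
Op 6: route key 75: smallest pos >= 75 is 75 -> NA
Final route key 29: smallest pos >= 29 is 75 -> NA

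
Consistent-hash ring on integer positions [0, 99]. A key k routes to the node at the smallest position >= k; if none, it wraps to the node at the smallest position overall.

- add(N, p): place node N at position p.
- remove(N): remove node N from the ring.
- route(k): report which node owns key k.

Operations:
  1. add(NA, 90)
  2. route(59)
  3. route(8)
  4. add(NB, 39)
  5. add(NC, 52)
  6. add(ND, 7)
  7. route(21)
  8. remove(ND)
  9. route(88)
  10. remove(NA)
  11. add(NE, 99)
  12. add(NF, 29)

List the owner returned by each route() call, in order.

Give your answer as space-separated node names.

Answer: NA NA NB NA

Derivation:
Op 1: add NA@90 -> ring=[90:NA]
Op 2: route key 59: smallest pos >= 59 is 90 -> NA
Op 3: route key 8: smallest pos >= 8 is 90 -> NA
Op 4: add NB@39 -> ring=[39:NB,90:NA]
Op 5: add NC@52 -> ring=[39:NB,52:NC,90:NA]
Op 6: add ND@7 -> ring=[7:ND,39:NB,52:NC,90:NA]
Op 7: route key 21: smallest pos >= 21 is 39 -> NB
Op 8: remove ND -> ring=[39:NB,52:NC,90:NA]
Op 9: route key 88: smallest pos >= 88 is 90 -> NA
Op 10: remove NA -> ring=[39:NB,52:NC]
Op 11: add NE@99 -> ring=[39:NB,52:NC,99:NE]
Op 12: add NF@29 -> ring=[29:NF,39:NB,52:NC,99:NE]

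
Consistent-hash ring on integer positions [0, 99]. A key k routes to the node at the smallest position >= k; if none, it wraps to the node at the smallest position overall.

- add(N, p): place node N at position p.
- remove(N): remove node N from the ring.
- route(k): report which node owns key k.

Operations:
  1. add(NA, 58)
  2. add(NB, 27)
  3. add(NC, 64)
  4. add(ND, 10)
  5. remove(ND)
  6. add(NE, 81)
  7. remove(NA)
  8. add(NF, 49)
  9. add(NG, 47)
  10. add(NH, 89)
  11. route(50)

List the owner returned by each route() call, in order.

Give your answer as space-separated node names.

Op 1: add NA@58 -> ring=[58:NA]
Op 2: add NB@27 -> ring=[27:NB,58:NA]
Op 3: add NC@64 -> ring=[27:NB,58:NA,64:NC]
Op 4: add ND@10 -> ring=[10:ND,27:NB,58:NA,64:NC]
Op 5: remove ND -> ring=[27:NB,58:NA,64:NC]
Op 6: add NE@81 -> ring=[27:NB,58:NA,64:NC,81:NE]
Op 7: remove NA -> ring=[27:NB,64:NC,81:NE]
Op 8: add NF@49 -> ring=[27:NB,49:NF,64:NC,81:NE]
Op 9: add NG@47 -> ring=[27:NB,47:NG,49:NF,64:NC,81:NE]
Op 10: add NH@89 -> ring=[27:NB,47:NG,49:NF,64:NC,81:NE,89:NH]
Op 11: route key 50: smallest pos >= 50 is 64 -> NC

Answer: NC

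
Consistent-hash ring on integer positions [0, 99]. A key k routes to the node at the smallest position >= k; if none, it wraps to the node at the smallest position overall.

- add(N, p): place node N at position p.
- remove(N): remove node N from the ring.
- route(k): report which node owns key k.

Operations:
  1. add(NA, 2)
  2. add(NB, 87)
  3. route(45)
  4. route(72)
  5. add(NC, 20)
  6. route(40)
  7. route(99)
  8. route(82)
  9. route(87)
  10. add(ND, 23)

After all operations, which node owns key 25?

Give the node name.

Answer: NB

Derivation:
Op 1: add NA@2 -> ring=[2:NA]
Op 2: add NB@87 -> ring=[2:NA,87:NB]
Op 3: route key 45: smallest pos >= 45 is 87 -> NB
Op 4: route key 72: smallest pos >= 72 is 87 -> NB
Op 5: add NC@20 -> ring=[2:NA,20:NC,87:NB]
Op 6: route key 40: smallest pos >= 40 is 87 -> NB
Op 7: route key 99: none >= 99, wrap to smallest pos 2 -> NA
Op 8: route key 82: smallest pos >= 82 is 87 -> NB
Op 9: route key 87: smallest pos >= 87 is 87 -> NB
Op 10: add ND@23 -> ring=[2:NA,20:NC,23:ND,87:NB]
Final route key 25: smallest pos >= 25 is 87 -> NB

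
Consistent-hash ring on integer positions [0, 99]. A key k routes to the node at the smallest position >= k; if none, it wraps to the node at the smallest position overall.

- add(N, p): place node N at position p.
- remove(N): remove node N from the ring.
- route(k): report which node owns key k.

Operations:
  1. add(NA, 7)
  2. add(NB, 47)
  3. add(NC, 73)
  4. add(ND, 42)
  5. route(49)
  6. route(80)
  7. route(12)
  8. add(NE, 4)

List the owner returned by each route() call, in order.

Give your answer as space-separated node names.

Answer: NC NA ND

Derivation:
Op 1: add NA@7 -> ring=[7:NA]
Op 2: add NB@47 -> ring=[7:NA,47:NB]
Op 3: add NC@73 -> ring=[7:NA,47:NB,73:NC]
Op 4: add ND@42 -> ring=[7:NA,42:ND,47:NB,73:NC]
Op 5: route key 49: smallest pos >= 49 is 73 -> NC
Op 6: route key 80: none >= 80, wrap to smallest pos 7 -> NA
Op 7: route key 12: smallest pos >= 12 is 42 -> ND
Op 8: add NE@4 -> ring=[4:NE,7:NA,42:ND,47:NB,73:NC]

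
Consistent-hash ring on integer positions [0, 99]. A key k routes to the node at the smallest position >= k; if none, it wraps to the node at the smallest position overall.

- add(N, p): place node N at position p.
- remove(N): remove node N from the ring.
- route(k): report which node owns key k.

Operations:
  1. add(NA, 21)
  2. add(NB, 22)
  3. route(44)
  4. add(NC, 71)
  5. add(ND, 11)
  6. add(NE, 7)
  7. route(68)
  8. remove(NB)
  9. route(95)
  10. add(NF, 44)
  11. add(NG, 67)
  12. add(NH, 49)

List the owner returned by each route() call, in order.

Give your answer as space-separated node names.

Answer: NA NC NE

Derivation:
Op 1: add NA@21 -> ring=[21:NA]
Op 2: add NB@22 -> ring=[21:NA,22:NB]
Op 3: route key 44: none >= 44, wrap to smallest pos 21 -> NA
Op 4: add NC@71 -> ring=[21:NA,22:NB,71:NC]
Op 5: add ND@11 -> ring=[11:ND,21:NA,22:NB,71:NC]
Op 6: add NE@7 -> ring=[7:NE,11:ND,21:NA,22:NB,71:NC]
Op 7: route key 68: smallest pos >= 68 is 71 -> NC
Op 8: remove NB -> ring=[7:NE,11:ND,21:NA,71:NC]
Op 9: route key 95: none >= 95, wrap to smallest pos 7 -> NE
Op 10: add NF@44 -> ring=[7:NE,11:ND,21:NA,44:NF,71:NC]
Op 11: add NG@67 -> ring=[7:NE,11:ND,21:NA,44:NF,67:NG,71:NC]
Op 12: add NH@49 -> ring=[7:NE,11:ND,21:NA,44:NF,49:NH,67:NG,71:NC]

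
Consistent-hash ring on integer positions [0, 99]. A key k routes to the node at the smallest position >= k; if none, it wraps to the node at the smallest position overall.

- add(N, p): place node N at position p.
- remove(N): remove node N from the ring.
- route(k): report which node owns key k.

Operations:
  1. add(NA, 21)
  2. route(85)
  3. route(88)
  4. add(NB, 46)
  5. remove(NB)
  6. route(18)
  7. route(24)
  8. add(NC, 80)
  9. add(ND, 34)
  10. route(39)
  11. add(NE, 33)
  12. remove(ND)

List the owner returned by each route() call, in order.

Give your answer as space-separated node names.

Answer: NA NA NA NA NC

Derivation:
Op 1: add NA@21 -> ring=[21:NA]
Op 2: route key 85: none >= 85, wrap to smallest pos 21 -> NA
Op 3: route key 88: none >= 88, wrap to smallest pos 21 -> NA
Op 4: add NB@46 -> ring=[21:NA,46:NB]
Op 5: remove NB -> ring=[21:NA]
Op 6: route key 18: smallest pos >= 18 is 21 -> NA
Op 7: route key 24: none >= 24, wrap to smallest pos 21 -> NA
Op 8: add NC@80 -> ring=[21:NA,80:NC]
Op 9: add ND@34 -> ring=[21:NA,34:ND,80:NC]
Op 10: route key 39: smallest pos >= 39 is 80 -> NC
Op 11: add NE@33 -> ring=[21:NA,33:NE,34:ND,80:NC]
Op 12: remove ND -> ring=[21:NA,33:NE,80:NC]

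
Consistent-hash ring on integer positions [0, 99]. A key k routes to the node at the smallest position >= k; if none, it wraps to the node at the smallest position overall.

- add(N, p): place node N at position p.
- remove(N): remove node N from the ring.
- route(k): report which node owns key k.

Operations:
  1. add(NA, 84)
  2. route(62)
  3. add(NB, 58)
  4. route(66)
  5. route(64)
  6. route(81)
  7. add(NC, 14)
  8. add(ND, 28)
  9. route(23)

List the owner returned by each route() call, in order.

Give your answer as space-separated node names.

Op 1: add NA@84 -> ring=[84:NA]
Op 2: route key 62: smallest pos >= 62 is 84 -> NA
Op 3: add NB@58 -> ring=[58:NB,84:NA]
Op 4: route key 66: smallest pos >= 66 is 84 -> NA
Op 5: route key 64: smallest pos >= 64 is 84 -> NA
Op 6: route key 81: smallest pos >= 81 is 84 -> NA
Op 7: add NC@14 -> ring=[14:NC,58:NB,84:NA]
Op 8: add ND@28 -> ring=[14:NC,28:ND,58:NB,84:NA]
Op 9: route key 23: smallest pos >= 23 is 28 -> ND

Answer: NA NA NA NA ND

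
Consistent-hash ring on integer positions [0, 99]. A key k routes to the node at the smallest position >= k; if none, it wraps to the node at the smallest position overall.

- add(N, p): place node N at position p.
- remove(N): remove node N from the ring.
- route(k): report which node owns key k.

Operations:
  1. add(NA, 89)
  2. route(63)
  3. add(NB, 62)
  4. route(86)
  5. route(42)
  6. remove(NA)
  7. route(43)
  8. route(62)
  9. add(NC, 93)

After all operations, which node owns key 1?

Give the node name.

Op 1: add NA@89 -> ring=[89:NA]
Op 2: route key 63: smallest pos >= 63 is 89 -> NA
Op 3: add NB@62 -> ring=[62:NB,89:NA]
Op 4: route key 86: smallest pos >= 86 is 89 -> NA
Op 5: route key 42: smallest pos >= 42 is 62 -> NB
Op 6: remove NA -> ring=[62:NB]
Op 7: route key 43: smallest pos >= 43 is 62 -> NB
Op 8: route key 62: smallest pos >= 62 is 62 -> NB
Op 9: add NC@93 -> ring=[62:NB,93:NC]
Final route key 1: smallest pos >= 1 is 62 -> NB

Answer: NB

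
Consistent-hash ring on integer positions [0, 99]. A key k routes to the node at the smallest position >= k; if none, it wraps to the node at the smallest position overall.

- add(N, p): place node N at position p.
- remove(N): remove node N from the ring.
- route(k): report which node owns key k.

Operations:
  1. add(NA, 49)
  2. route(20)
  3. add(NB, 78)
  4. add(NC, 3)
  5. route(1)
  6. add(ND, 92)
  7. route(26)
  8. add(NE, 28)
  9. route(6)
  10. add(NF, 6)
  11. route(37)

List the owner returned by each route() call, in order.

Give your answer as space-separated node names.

Op 1: add NA@49 -> ring=[49:NA]
Op 2: route key 20: smallest pos >= 20 is 49 -> NA
Op 3: add NB@78 -> ring=[49:NA,78:NB]
Op 4: add NC@3 -> ring=[3:NC,49:NA,78:NB]
Op 5: route key 1: smallest pos >= 1 is 3 -> NC
Op 6: add ND@92 -> ring=[3:NC,49:NA,78:NB,92:ND]
Op 7: route key 26: smallest pos >= 26 is 49 -> NA
Op 8: add NE@28 -> ring=[3:NC,28:NE,49:NA,78:NB,92:ND]
Op 9: route key 6: smallest pos >= 6 is 28 -> NE
Op 10: add NF@6 -> ring=[3:NC,6:NF,28:NE,49:NA,78:NB,92:ND]
Op 11: route key 37: smallest pos >= 37 is 49 -> NA

Answer: NA NC NA NE NA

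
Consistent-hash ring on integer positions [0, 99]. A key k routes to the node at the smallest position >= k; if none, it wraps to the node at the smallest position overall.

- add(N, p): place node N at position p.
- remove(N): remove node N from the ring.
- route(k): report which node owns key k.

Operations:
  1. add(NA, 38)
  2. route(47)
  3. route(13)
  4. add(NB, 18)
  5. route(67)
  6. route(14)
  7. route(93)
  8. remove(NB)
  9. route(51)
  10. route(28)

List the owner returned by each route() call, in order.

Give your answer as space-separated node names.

Answer: NA NA NB NB NB NA NA

Derivation:
Op 1: add NA@38 -> ring=[38:NA]
Op 2: route key 47: none >= 47, wrap to smallest pos 38 -> NA
Op 3: route key 13: smallest pos >= 13 is 38 -> NA
Op 4: add NB@18 -> ring=[18:NB,38:NA]
Op 5: route key 67: none >= 67, wrap to smallest pos 18 -> NB
Op 6: route key 14: smallest pos >= 14 is 18 -> NB
Op 7: route key 93: none >= 93, wrap to smallest pos 18 -> NB
Op 8: remove NB -> ring=[38:NA]
Op 9: route key 51: none >= 51, wrap to smallest pos 38 -> NA
Op 10: route key 28: smallest pos >= 28 is 38 -> NA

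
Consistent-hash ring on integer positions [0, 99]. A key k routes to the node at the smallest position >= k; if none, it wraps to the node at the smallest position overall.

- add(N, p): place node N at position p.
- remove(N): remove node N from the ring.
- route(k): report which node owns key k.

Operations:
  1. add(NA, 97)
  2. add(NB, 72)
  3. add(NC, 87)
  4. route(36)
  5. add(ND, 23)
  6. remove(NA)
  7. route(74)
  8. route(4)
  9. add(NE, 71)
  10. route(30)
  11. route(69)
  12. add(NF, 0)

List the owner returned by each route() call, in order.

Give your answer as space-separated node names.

Answer: NB NC ND NE NE

Derivation:
Op 1: add NA@97 -> ring=[97:NA]
Op 2: add NB@72 -> ring=[72:NB,97:NA]
Op 3: add NC@87 -> ring=[72:NB,87:NC,97:NA]
Op 4: route key 36: smallest pos >= 36 is 72 -> NB
Op 5: add ND@23 -> ring=[23:ND,72:NB,87:NC,97:NA]
Op 6: remove NA -> ring=[23:ND,72:NB,87:NC]
Op 7: route key 74: smallest pos >= 74 is 87 -> NC
Op 8: route key 4: smallest pos >= 4 is 23 -> ND
Op 9: add NE@71 -> ring=[23:ND,71:NE,72:NB,87:NC]
Op 10: route key 30: smallest pos >= 30 is 71 -> NE
Op 11: route key 69: smallest pos >= 69 is 71 -> NE
Op 12: add NF@0 -> ring=[0:NF,23:ND,71:NE,72:NB,87:NC]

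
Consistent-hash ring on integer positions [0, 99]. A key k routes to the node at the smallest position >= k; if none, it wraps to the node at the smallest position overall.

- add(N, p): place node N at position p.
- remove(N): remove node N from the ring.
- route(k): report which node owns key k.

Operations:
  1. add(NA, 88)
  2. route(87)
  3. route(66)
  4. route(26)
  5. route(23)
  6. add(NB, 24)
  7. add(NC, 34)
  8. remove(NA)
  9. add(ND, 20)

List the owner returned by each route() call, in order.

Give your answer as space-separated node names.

Answer: NA NA NA NA

Derivation:
Op 1: add NA@88 -> ring=[88:NA]
Op 2: route key 87: smallest pos >= 87 is 88 -> NA
Op 3: route key 66: smallest pos >= 66 is 88 -> NA
Op 4: route key 26: smallest pos >= 26 is 88 -> NA
Op 5: route key 23: smallest pos >= 23 is 88 -> NA
Op 6: add NB@24 -> ring=[24:NB,88:NA]
Op 7: add NC@34 -> ring=[24:NB,34:NC,88:NA]
Op 8: remove NA -> ring=[24:NB,34:NC]
Op 9: add ND@20 -> ring=[20:ND,24:NB,34:NC]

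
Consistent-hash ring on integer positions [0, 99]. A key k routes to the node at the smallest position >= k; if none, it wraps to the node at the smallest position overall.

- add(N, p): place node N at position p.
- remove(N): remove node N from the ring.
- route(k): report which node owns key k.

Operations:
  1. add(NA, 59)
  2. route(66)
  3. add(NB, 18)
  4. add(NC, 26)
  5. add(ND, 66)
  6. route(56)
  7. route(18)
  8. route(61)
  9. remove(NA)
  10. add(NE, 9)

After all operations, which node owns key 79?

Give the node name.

Answer: NE

Derivation:
Op 1: add NA@59 -> ring=[59:NA]
Op 2: route key 66: none >= 66, wrap to smallest pos 59 -> NA
Op 3: add NB@18 -> ring=[18:NB,59:NA]
Op 4: add NC@26 -> ring=[18:NB,26:NC,59:NA]
Op 5: add ND@66 -> ring=[18:NB,26:NC,59:NA,66:ND]
Op 6: route key 56: smallest pos >= 56 is 59 -> NA
Op 7: route key 18: smallest pos >= 18 is 18 -> NB
Op 8: route key 61: smallest pos >= 61 is 66 -> ND
Op 9: remove NA -> ring=[18:NB,26:NC,66:ND]
Op 10: add NE@9 -> ring=[9:NE,18:NB,26:NC,66:ND]
Final route key 79: none >= 79, wrap to smallest pos 9 -> NE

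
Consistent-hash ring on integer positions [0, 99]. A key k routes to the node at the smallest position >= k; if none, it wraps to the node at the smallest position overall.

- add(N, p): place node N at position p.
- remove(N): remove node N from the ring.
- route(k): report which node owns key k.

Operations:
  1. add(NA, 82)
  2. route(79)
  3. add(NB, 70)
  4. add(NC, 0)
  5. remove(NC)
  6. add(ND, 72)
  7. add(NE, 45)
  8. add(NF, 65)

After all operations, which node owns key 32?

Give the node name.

Op 1: add NA@82 -> ring=[82:NA]
Op 2: route key 79: smallest pos >= 79 is 82 -> NA
Op 3: add NB@70 -> ring=[70:NB,82:NA]
Op 4: add NC@0 -> ring=[0:NC,70:NB,82:NA]
Op 5: remove NC -> ring=[70:NB,82:NA]
Op 6: add ND@72 -> ring=[70:NB,72:ND,82:NA]
Op 7: add NE@45 -> ring=[45:NE,70:NB,72:ND,82:NA]
Op 8: add NF@65 -> ring=[45:NE,65:NF,70:NB,72:ND,82:NA]
Final route key 32: smallest pos >= 32 is 45 -> NE

Answer: NE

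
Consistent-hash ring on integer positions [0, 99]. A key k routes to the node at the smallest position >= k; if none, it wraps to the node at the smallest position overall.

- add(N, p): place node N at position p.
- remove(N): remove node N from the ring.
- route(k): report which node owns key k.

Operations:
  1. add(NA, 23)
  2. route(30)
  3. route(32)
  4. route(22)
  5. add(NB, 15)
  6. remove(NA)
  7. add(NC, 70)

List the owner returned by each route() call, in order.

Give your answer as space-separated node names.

Op 1: add NA@23 -> ring=[23:NA]
Op 2: route key 30: none >= 30, wrap to smallest pos 23 -> NA
Op 3: route key 32: none >= 32, wrap to smallest pos 23 -> NA
Op 4: route key 22: smallest pos >= 22 is 23 -> NA
Op 5: add NB@15 -> ring=[15:NB,23:NA]
Op 6: remove NA -> ring=[15:NB]
Op 7: add NC@70 -> ring=[15:NB,70:NC]

Answer: NA NA NA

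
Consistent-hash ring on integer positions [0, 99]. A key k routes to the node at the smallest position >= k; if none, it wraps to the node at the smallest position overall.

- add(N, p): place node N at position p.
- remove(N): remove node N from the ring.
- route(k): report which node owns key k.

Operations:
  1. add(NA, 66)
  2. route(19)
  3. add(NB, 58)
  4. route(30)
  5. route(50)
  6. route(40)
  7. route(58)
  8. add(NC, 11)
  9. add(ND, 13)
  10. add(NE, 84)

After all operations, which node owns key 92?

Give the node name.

Answer: NC

Derivation:
Op 1: add NA@66 -> ring=[66:NA]
Op 2: route key 19: smallest pos >= 19 is 66 -> NA
Op 3: add NB@58 -> ring=[58:NB,66:NA]
Op 4: route key 30: smallest pos >= 30 is 58 -> NB
Op 5: route key 50: smallest pos >= 50 is 58 -> NB
Op 6: route key 40: smallest pos >= 40 is 58 -> NB
Op 7: route key 58: smallest pos >= 58 is 58 -> NB
Op 8: add NC@11 -> ring=[11:NC,58:NB,66:NA]
Op 9: add ND@13 -> ring=[11:NC,13:ND,58:NB,66:NA]
Op 10: add NE@84 -> ring=[11:NC,13:ND,58:NB,66:NA,84:NE]
Final route key 92: none >= 92, wrap to smallest pos 11 -> NC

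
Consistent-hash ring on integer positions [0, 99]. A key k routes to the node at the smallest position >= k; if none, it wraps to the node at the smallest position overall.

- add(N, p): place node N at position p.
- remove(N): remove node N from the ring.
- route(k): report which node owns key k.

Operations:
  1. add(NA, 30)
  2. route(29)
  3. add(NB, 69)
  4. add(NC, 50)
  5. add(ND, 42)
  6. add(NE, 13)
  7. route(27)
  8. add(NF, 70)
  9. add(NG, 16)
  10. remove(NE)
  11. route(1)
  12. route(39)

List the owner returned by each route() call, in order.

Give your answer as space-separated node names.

Op 1: add NA@30 -> ring=[30:NA]
Op 2: route key 29: smallest pos >= 29 is 30 -> NA
Op 3: add NB@69 -> ring=[30:NA,69:NB]
Op 4: add NC@50 -> ring=[30:NA,50:NC,69:NB]
Op 5: add ND@42 -> ring=[30:NA,42:ND,50:NC,69:NB]
Op 6: add NE@13 -> ring=[13:NE,30:NA,42:ND,50:NC,69:NB]
Op 7: route key 27: smallest pos >= 27 is 30 -> NA
Op 8: add NF@70 -> ring=[13:NE,30:NA,42:ND,50:NC,69:NB,70:NF]
Op 9: add NG@16 -> ring=[13:NE,16:NG,30:NA,42:ND,50:NC,69:NB,70:NF]
Op 10: remove NE -> ring=[16:NG,30:NA,42:ND,50:NC,69:NB,70:NF]
Op 11: route key 1: smallest pos >= 1 is 16 -> NG
Op 12: route key 39: smallest pos >= 39 is 42 -> ND

Answer: NA NA NG ND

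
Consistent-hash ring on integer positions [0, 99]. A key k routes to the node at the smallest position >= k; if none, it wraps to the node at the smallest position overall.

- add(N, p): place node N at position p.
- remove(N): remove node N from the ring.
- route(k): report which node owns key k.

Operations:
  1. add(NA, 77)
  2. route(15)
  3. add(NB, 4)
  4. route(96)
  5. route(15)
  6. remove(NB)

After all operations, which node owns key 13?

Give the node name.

Answer: NA

Derivation:
Op 1: add NA@77 -> ring=[77:NA]
Op 2: route key 15: smallest pos >= 15 is 77 -> NA
Op 3: add NB@4 -> ring=[4:NB,77:NA]
Op 4: route key 96: none >= 96, wrap to smallest pos 4 -> NB
Op 5: route key 15: smallest pos >= 15 is 77 -> NA
Op 6: remove NB -> ring=[77:NA]
Final route key 13: smallest pos >= 13 is 77 -> NA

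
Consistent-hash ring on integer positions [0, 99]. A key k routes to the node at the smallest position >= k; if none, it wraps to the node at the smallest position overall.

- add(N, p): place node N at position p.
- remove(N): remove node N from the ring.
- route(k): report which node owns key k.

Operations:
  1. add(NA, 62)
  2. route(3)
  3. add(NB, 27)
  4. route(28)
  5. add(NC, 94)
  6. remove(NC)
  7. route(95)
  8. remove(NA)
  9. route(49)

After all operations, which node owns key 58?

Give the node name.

Op 1: add NA@62 -> ring=[62:NA]
Op 2: route key 3: smallest pos >= 3 is 62 -> NA
Op 3: add NB@27 -> ring=[27:NB,62:NA]
Op 4: route key 28: smallest pos >= 28 is 62 -> NA
Op 5: add NC@94 -> ring=[27:NB,62:NA,94:NC]
Op 6: remove NC -> ring=[27:NB,62:NA]
Op 7: route key 95: none >= 95, wrap to smallest pos 27 -> NB
Op 8: remove NA -> ring=[27:NB]
Op 9: route key 49: none >= 49, wrap to smallest pos 27 -> NB
Final route key 58: none >= 58, wrap to smallest pos 27 -> NB

Answer: NB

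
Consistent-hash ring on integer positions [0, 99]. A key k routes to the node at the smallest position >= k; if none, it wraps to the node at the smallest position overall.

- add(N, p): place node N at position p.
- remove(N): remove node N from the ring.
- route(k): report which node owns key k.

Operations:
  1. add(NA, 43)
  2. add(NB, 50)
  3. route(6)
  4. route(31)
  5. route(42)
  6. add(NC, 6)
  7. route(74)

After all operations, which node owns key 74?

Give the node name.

Answer: NC

Derivation:
Op 1: add NA@43 -> ring=[43:NA]
Op 2: add NB@50 -> ring=[43:NA,50:NB]
Op 3: route key 6: smallest pos >= 6 is 43 -> NA
Op 4: route key 31: smallest pos >= 31 is 43 -> NA
Op 5: route key 42: smallest pos >= 42 is 43 -> NA
Op 6: add NC@6 -> ring=[6:NC,43:NA,50:NB]
Op 7: route key 74: none >= 74, wrap to smallest pos 6 -> NC
Final route key 74: none >= 74, wrap to smallest pos 6 -> NC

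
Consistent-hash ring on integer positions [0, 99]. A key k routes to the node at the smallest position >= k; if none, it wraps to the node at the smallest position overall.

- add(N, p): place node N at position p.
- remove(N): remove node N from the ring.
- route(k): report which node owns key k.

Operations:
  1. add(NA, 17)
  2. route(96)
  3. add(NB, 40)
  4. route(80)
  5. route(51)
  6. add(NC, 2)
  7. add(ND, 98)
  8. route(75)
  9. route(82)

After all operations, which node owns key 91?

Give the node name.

Op 1: add NA@17 -> ring=[17:NA]
Op 2: route key 96: none >= 96, wrap to smallest pos 17 -> NA
Op 3: add NB@40 -> ring=[17:NA,40:NB]
Op 4: route key 80: none >= 80, wrap to smallest pos 17 -> NA
Op 5: route key 51: none >= 51, wrap to smallest pos 17 -> NA
Op 6: add NC@2 -> ring=[2:NC,17:NA,40:NB]
Op 7: add ND@98 -> ring=[2:NC,17:NA,40:NB,98:ND]
Op 8: route key 75: smallest pos >= 75 is 98 -> ND
Op 9: route key 82: smallest pos >= 82 is 98 -> ND
Final route key 91: smallest pos >= 91 is 98 -> ND

Answer: ND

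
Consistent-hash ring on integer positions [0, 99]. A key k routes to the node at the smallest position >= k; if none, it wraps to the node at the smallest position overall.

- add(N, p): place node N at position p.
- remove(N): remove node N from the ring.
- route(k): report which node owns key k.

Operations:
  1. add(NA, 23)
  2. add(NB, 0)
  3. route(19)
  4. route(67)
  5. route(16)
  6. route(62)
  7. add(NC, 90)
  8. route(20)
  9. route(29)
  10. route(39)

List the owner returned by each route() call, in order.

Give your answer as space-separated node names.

Answer: NA NB NA NB NA NC NC

Derivation:
Op 1: add NA@23 -> ring=[23:NA]
Op 2: add NB@0 -> ring=[0:NB,23:NA]
Op 3: route key 19: smallest pos >= 19 is 23 -> NA
Op 4: route key 67: none >= 67, wrap to smallest pos 0 -> NB
Op 5: route key 16: smallest pos >= 16 is 23 -> NA
Op 6: route key 62: none >= 62, wrap to smallest pos 0 -> NB
Op 7: add NC@90 -> ring=[0:NB,23:NA,90:NC]
Op 8: route key 20: smallest pos >= 20 is 23 -> NA
Op 9: route key 29: smallest pos >= 29 is 90 -> NC
Op 10: route key 39: smallest pos >= 39 is 90 -> NC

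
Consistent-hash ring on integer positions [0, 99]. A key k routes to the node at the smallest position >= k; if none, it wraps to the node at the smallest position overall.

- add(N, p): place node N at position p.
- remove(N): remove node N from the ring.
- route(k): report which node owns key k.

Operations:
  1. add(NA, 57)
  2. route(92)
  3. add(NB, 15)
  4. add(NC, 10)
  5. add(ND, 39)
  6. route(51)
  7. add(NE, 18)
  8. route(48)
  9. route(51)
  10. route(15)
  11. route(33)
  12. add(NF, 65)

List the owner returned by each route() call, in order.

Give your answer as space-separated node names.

Answer: NA NA NA NA NB ND

Derivation:
Op 1: add NA@57 -> ring=[57:NA]
Op 2: route key 92: none >= 92, wrap to smallest pos 57 -> NA
Op 3: add NB@15 -> ring=[15:NB,57:NA]
Op 4: add NC@10 -> ring=[10:NC,15:NB,57:NA]
Op 5: add ND@39 -> ring=[10:NC,15:NB,39:ND,57:NA]
Op 6: route key 51: smallest pos >= 51 is 57 -> NA
Op 7: add NE@18 -> ring=[10:NC,15:NB,18:NE,39:ND,57:NA]
Op 8: route key 48: smallest pos >= 48 is 57 -> NA
Op 9: route key 51: smallest pos >= 51 is 57 -> NA
Op 10: route key 15: smallest pos >= 15 is 15 -> NB
Op 11: route key 33: smallest pos >= 33 is 39 -> ND
Op 12: add NF@65 -> ring=[10:NC,15:NB,18:NE,39:ND,57:NA,65:NF]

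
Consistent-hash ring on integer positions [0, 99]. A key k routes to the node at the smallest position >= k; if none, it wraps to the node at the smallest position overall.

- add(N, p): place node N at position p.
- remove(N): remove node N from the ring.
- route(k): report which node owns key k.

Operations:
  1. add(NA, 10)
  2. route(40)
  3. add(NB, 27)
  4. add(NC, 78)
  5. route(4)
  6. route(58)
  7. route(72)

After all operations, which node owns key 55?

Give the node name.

Answer: NC

Derivation:
Op 1: add NA@10 -> ring=[10:NA]
Op 2: route key 40: none >= 40, wrap to smallest pos 10 -> NA
Op 3: add NB@27 -> ring=[10:NA,27:NB]
Op 4: add NC@78 -> ring=[10:NA,27:NB,78:NC]
Op 5: route key 4: smallest pos >= 4 is 10 -> NA
Op 6: route key 58: smallest pos >= 58 is 78 -> NC
Op 7: route key 72: smallest pos >= 72 is 78 -> NC
Final route key 55: smallest pos >= 55 is 78 -> NC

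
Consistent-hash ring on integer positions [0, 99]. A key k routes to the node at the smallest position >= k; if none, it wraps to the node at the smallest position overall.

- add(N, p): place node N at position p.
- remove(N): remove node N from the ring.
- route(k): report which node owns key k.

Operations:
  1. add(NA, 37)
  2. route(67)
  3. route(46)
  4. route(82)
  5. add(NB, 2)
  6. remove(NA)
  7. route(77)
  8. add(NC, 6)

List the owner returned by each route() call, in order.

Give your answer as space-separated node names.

Answer: NA NA NA NB

Derivation:
Op 1: add NA@37 -> ring=[37:NA]
Op 2: route key 67: none >= 67, wrap to smallest pos 37 -> NA
Op 3: route key 46: none >= 46, wrap to smallest pos 37 -> NA
Op 4: route key 82: none >= 82, wrap to smallest pos 37 -> NA
Op 5: add NB@2 -> ring=[2:NB,37:NA]
Op 6: remove NA -> ring=[2:NB]
Op 7: route key 77: none >= 77, wrap to smallest pos 2 -> NB
Op 8: add NC@6 -> ring=[2:NB,6:NC]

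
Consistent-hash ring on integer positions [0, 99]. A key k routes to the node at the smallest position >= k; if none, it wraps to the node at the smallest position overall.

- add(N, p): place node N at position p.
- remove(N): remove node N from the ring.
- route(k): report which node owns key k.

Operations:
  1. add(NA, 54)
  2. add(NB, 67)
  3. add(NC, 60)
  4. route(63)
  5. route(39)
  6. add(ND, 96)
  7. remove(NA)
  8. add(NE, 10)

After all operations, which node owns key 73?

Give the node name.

Answer: ND

Derivation:
Op 1: add NA@54 -> ring=[54:NA]
Op 2: add NB@67 -> ring=[54:NA,67:NB]
Op 3: add NC@60 -> ring=[54:NA,60:NC,67:NB]
Op 4: route key 63: smallest pos >= 63 is 67 -> NB
Op 5: route key 39: smallest pos >= 39 is 54 -> NA
Op 6: add ND@96 -> ring=[54:NA,60:NC,67:NB,96:ND]
Op 7: remove NA -> ring=[60:NC,67:NB,96:ND]
Op 8: add NE@10 -> ring=[10:NE,60:NC,67:NB,96:ND]
Final route key 73: smallest pos >= 73 is 96 -> ND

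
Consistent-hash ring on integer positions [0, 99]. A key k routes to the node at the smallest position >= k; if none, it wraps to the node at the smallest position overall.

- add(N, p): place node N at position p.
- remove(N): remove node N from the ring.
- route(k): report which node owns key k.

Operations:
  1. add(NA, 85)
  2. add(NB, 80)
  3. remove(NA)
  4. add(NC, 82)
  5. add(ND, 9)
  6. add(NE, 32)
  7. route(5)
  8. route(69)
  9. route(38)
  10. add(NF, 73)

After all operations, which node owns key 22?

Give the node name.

Op 1: add NA@85 -> ring=[85:NA]
Op 2: add NB@80 -> ring=[80:NB,85:NA]
Op 3: remove NA -> ring=[80:NB]
Op 4: add NC@82 -> ring=[80:NB,82:NC]
Op 5: add ND@9 -> ring=[9:ND,80:NB,82:NC]
Op 6: add NE@32 -> ring=[9:ND,32:NE,80:NB,82:NC]
Op 7: route key 5: smallest pos >= 5 is 9 -> ND
Op 8: route key 69: smallest pos >= 69 is 80 -> NB
Op 9: route key 38: smallest pos >= 38 is 80 -> NB
Op 10: add NF@73 -> ring=[9:ND,32:NE,73:NF,80:NB,82:NC]
Final route key 22: smallest pos >= 22 is 32 -> NE

Answer: NE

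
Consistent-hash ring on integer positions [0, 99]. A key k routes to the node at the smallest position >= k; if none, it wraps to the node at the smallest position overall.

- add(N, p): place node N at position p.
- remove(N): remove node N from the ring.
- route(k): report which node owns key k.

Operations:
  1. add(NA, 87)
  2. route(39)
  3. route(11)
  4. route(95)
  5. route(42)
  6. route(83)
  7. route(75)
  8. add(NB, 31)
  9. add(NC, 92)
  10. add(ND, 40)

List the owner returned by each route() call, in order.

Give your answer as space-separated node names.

Op 1: add NA@87 -> ring=[87:NA]
Op 2: route key 39: smallest pos >= 39 is 87 -> NA
Op 3: route key 11: smallest pos >= 11 is 87 -> NA
Op 4: route key 95: none >= 95, wrap to smallest pos 87 -> NA
Op 5: route key 42: smallest pos >= 42 is 87 -> NA
Op 6: route key 83: smallest pos >= 83 is 87 -> NA
Op 7: route key 75: smallest pos >= 75 is 87 -> NA
Op 8: add NB@31 -> ring=[31:NB,87:NA]
Op 9: add NC@92 -> ring=[31:NB,87:NA,92:NC]
Op 10: add ND@40 -> ring=[31:NB,40:ND,87:NA,92:NC]

Answer: NA NA NA NA NA NA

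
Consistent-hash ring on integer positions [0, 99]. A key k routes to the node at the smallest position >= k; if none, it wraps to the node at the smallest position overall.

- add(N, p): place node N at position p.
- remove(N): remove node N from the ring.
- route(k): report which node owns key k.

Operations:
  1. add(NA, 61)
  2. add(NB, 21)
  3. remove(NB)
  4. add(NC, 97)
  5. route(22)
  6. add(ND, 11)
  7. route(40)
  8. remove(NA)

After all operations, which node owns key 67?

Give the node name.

Op 1: add NA@61 -> ring=[61:NA]
Op 2: add NB@21 -> ring=[21:NB,61:NA]
Op 3: remove NB -> ring=[61:NA]
Op 4: add NC@97 -> ring=[61:NA,97:NC]
Op 5: route key 22: smallest pos >= 22 is 61 -> NA
Op 6: add ND@11 -> ring=[11:ND,61:NA,97:NC]
Op 7: route key 40: smallest pos >= 40 is 61 -> NA
Op 8: remove NA -> ring=[11:ND,97:NC]
Final route key 67: smallest pos >= 67 is 97 -> NC

Answer: NC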